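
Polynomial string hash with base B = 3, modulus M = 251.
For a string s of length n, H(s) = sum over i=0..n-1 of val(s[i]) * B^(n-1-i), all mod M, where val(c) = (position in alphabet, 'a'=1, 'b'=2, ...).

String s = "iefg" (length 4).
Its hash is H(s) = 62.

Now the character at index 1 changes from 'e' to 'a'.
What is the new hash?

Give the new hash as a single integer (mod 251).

val('e') = 5, val('a') = 1
Position k = 1, exponent = n-1-k = 2
B^2 mod M = 3^2 mod 251 = 9
Delta = (1 - 5) * 9 mod 251 = 215
New hash = (62 + 215) mod 251 = 26

Answer: 26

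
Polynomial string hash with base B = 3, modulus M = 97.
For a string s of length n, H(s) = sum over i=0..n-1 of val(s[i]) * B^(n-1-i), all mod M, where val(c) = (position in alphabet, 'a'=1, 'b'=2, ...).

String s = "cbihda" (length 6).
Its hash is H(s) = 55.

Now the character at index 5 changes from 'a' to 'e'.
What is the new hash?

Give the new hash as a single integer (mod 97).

val('a') = 1, val('e') = 5
Position k = 5, exponent = n-1-k = 0
B^0 mod M = 3^0 mod 97 = 1
Delta = (5 - 1) * 1 mod 97 = 4
New hash = (55 + 4) mod 97 = 59

Answer: 59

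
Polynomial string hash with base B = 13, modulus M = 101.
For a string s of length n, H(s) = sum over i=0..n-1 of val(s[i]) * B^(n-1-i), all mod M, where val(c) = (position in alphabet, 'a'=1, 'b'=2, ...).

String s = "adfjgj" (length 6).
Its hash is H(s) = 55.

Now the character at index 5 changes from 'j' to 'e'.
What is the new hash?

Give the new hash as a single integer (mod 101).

val('j') = 10, val('e') = 5
Position k = 5, exponent = n-1-k = 0
B^0 mod M = 13^0 mod 101 = 1
Delta = (5 - 10) * 1 mod 101 = 96
New hash = (55 + 96) mod 101 = 50

Answer: 50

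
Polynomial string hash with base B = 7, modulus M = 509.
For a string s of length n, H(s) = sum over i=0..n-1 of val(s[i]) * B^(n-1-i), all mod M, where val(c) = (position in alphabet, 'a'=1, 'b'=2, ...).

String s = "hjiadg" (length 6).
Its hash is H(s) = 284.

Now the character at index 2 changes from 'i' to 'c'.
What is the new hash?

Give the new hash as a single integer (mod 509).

val('i') = 9, val('c') = 3
Position k = 2, exponent = n-1-k = 3
B^3 mod M = 7^3 mod 509 = 343
Delta = (3 - 9) * 343 mod 509 = 487
New hash = (284 + 487) mod 509 = 262

Answer: 262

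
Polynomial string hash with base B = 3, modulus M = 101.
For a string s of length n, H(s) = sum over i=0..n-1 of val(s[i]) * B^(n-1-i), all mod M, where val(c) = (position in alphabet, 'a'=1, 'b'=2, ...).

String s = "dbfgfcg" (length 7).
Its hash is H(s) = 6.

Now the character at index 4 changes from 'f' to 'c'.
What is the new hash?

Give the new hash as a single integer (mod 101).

val('f') = 6, val('c') = 3
Position k = 4, exponent = n-1-k = 2
B^2 mod M = 3^2 mod 101 = 9
Delta = (3 - 6) * 9 mod 101 = 74
New hash = (6 + 74) mod 101 = 80

Answer: 80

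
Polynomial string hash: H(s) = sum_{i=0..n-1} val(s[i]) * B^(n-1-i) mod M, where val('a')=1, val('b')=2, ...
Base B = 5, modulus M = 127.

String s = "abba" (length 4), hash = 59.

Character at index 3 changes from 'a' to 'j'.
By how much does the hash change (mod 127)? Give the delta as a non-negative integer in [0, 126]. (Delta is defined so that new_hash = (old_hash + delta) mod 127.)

Delta formula: (val(new) - val(old)) * B^(n-1-k) mod M
  val('j') - val('a') = 10 - 1 = 9
  B^(n-1-k) = 5^0 mod 127 = 1
  Delta = 9 * 1 mod 127 = 9

Answer: 9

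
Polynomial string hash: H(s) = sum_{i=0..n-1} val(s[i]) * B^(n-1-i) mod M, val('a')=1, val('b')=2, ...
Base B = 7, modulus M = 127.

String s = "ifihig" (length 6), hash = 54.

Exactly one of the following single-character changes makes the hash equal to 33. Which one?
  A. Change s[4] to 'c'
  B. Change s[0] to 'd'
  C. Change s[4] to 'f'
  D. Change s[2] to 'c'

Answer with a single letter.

Option A: s[4]='i'->'c', delta=(3-9)*7^1 mod 127 = 85, hash=54+85 mod 127 = 12
Option B: s[0]='i'->'d', delta=(4-9)*7^5 mod 127 = 39, hash=54+39 mod 127 = 93
Option C: s[4]='i'->'f', delta=(6-9)*7^1 mod 127 = 106, hash=54+106 mod 127 = 33 <-- target
Option D: s[2]='i'->'c', delta=(3-9)*7^3 mod 127 = 101, hash=54+101 mod 127 = 28

Answer: C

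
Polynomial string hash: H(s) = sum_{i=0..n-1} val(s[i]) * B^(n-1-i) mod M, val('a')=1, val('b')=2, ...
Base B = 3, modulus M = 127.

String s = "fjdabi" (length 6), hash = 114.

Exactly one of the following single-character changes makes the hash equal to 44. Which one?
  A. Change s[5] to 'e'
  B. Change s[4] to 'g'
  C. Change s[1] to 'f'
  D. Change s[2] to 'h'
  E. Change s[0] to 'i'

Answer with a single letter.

Option A: s[5]='i'->'e', delta=(5-9)*3^0 mod 127 = 123, hash=114+123 mod 127 = 110
Option B: s[4]='b'->'g', delta=(7-2)*3^1 mod 127 = 15, hash=114+15 mod 127 = 2
Option C: s[1]='j'->'f', delta=(6-10)*3^4 mod 127 = 57, hash=114+57 mod 127 = 44 <-- target
Option D: s[2]='d'->'h', delta=(8-4)*3^3 mod 127 = 108, hash=114+108 mod 127 = 95
Option E: s[0]='f'->'i', delta=(9-6)*3^5 mod 127 = 94, hash=114+94 mod 127 = 81

Answer: C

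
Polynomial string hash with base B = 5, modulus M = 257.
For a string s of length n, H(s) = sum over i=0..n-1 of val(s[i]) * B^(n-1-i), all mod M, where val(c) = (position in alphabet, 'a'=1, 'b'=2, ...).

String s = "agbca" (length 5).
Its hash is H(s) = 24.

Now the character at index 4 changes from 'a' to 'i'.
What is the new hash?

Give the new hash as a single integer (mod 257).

Answer: 32

Derivation:
val('a') = 1, val('i') = 9
Position k = 4, exponent = n-1-k = 0
B^0 mod M = 5^0 mod 257 = 1
Delta = (9 - 1) * 1 mod 257 = 8
New hash = (24 + 8) mod 257 = 32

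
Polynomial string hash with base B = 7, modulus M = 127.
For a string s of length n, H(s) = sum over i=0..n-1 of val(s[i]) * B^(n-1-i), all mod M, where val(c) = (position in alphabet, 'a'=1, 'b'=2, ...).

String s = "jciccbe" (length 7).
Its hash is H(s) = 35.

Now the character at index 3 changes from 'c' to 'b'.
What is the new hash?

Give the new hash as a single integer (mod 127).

val('c') = 3, val('b') = 2
Position k = 3, exponent = n-1-k = 3
B^3 mod M = 7^3 mod 127 = 89
Delta = (2 - 3) * 89 mod 127 = 38
New hash = (35 + 38) mod 127 = 73

Answer: 73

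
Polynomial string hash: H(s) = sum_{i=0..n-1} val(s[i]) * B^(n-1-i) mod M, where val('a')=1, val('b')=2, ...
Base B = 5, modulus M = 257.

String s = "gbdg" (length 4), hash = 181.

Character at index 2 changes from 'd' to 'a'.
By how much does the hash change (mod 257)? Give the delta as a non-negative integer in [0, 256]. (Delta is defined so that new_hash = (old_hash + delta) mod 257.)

Answer: 242

Derivation:
Delta formula: (val(new) - val(old)) * B^(n-1-k) mod M
  val('a') - val('d') = 1 - 4 = -3
  B^(n-1-k) = 5^1 mod 257 = 5
  Delta = -3 * 5 mod 257 = 242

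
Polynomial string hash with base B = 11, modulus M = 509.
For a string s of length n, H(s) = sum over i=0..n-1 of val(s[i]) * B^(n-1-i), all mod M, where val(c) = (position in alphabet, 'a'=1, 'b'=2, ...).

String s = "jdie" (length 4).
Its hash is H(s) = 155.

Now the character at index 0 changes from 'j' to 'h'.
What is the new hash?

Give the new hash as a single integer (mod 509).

val('j') = 10, val('h') = 8
Position k = 0, exponent = n-1-k = 3
B^3 mod M = 11^3 mod 509 = 313
Delta = (8 - 10) * 313 mod 509 = 392
New hash = (155 + 392) mod 509 = 38

Answer: 38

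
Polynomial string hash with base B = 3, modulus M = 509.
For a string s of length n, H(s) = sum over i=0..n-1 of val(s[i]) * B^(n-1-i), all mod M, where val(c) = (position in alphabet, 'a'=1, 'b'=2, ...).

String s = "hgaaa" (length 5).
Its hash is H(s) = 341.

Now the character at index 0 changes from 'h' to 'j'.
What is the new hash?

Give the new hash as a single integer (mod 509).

val('h') = 8, val('j') = 10
Position k = 0, exponent = n-1-k = 4
B^4 mod M = 3^4 mod 509 = 81
Delta = (10 - 8) * 81 mod 509 = 162
New hash = (341 + 162) mod 509 = 503

Answer: 503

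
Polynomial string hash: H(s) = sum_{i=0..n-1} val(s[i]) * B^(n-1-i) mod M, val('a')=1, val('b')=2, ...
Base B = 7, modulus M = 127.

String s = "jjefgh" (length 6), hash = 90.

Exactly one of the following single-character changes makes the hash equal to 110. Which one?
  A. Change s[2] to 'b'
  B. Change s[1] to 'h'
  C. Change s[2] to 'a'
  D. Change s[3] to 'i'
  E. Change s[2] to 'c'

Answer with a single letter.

Answer: D

Derivation:
Option A: s[2]='e'->'b', delta=(2-5)*7^3 mod 127 = 114, hash=90+114 mod 127 = 77
Option B: s[1]='j'->'h', delta=(8-10)*7^4 mod 127 = 24, hash=90+24 mod 127 = 114
Option C: s[2]='e'->'a', delta=(1-5)*7^3 mod 127 = 25, hash=90+25 mod 127 = 115
Option D: s[3]='f'->'i', delta=(9-6)*7^2 mod 127 = 20, hash=90+20 mod 127 = 110 <-- target
Option E: s[2]='e'->'c', delta=(3-5)*7^3 mod 127 = 76, hash=90+76 mod 127 = 39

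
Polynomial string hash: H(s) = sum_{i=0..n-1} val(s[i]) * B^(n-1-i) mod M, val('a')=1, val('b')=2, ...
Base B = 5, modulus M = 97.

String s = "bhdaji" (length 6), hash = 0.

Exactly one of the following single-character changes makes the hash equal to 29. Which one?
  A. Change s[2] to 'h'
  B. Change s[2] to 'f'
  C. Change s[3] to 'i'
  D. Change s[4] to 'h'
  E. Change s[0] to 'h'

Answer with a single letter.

Answer: E

Derivation:
Option A: s[2]='d'->'h', delta=(8-4)*5^3 mod 97 = 15, hash=0+15 mod 97 = 15
Option B: s[2]='d'->'f', delta=(6-4)*5^3 mod 97 = 56, hash=0+56 mod 97 = 56
Option C: s[3]='a'->'i', delta=(9-1)*5^2 mod 97 = 6, hash=0+6 mod 97 = 6
Option D: s[4]='j'->'h', delta=(8-10)*5^1 mod 97 = 87, hash=0+87 mod 97 = 87
Option E: s[0]='b'->'h', delta=(8-2)*5^5 mod 97 = 29, hash=0+29 mod 97 = 29 <-- target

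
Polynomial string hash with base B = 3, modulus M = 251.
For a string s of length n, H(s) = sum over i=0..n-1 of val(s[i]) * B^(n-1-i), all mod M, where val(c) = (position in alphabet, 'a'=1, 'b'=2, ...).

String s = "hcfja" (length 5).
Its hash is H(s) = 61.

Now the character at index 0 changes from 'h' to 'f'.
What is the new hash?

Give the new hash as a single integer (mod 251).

val('h') = 8, val('f') = 6
Position k = 0, exponent = n-1-k = 4
B^4 mod M = 3^4 mod 251 = 81
Delta = (6 - 8) * 81 mod 251 = 89
New hash = (61 + 89) mod 251 = 150

Answer: 150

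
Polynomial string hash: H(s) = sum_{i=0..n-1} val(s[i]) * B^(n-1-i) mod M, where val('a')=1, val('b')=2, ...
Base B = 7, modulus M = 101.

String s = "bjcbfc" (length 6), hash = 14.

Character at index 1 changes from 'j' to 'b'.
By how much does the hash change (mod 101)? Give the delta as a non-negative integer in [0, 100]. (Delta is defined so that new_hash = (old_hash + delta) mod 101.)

Answer: 83

Derivation:
Delta formula: (val(new) - val(old)) * B^(n-1-k) mod M
  val('b') - val('j') = 2 - 10 = -8
  B^(n-1-k) = 7^4 mod 101 = 78
  Delta = -8 * 78 mod 101 = 83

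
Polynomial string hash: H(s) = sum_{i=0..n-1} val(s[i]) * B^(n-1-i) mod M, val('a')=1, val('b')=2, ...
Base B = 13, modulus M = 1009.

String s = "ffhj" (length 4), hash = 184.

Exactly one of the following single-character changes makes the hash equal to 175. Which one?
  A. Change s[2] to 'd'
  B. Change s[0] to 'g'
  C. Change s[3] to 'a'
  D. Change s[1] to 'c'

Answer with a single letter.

Answer: C

Derivation:
Option A: s[2]='h'->'d', delta=(4-8)*13^1 mod 1009 = 957, hash=184+957 mod 1009 = 132
Option B: s[0]='f'->'g', delta=(7-6)*13^3 mod 1009 = 179, hash=184+179 mod 1009 = 363
Option C: s[3]='j'->'a', delta=(1-10)*13^0 mod 1009 = 1000, hash=184+1000 mod 1009 = 175 <-- target
Option D: s[1]='f'->'c', delta=(3-6)*13^2 mod 1009 = 502, hash=184+502 mod 1009 = 686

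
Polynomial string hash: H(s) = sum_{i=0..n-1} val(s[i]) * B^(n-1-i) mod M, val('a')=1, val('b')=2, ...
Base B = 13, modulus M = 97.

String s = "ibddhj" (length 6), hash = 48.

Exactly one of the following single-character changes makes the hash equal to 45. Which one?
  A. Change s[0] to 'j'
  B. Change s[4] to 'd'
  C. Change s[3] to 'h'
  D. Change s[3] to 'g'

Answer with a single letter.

Answer: C

Derivation:
Option A: s[0]='i'->'j', delta=(10-9)*13^5 mod 97 = 74, hash=48+74 mod 97 = 25
Option B: s[4]='h'->'d', delta=(4-8)*13^1 mod 97 = 45, hash=48+45 mod 97 = 93
Option C: s[3]='d'->'h', delta=(8-4)*13^2 mod 97 = 94, hash=48+94 mod 97 = 45 <-- target
Option D: s[3]='d'->'g', delta=(7-4)*13^2 mod 97 = 22, hash=48+22 mod 97 = 70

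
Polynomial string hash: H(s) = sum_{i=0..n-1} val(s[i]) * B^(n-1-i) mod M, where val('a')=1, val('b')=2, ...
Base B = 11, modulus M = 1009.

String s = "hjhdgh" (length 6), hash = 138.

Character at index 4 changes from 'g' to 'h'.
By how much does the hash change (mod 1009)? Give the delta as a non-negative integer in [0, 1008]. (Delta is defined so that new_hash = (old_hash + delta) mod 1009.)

Delta formula: (val(new) - val(old)) * B^(n-1-k) mod M
  val('h') - val('g') = 8 - 7 = 1
  B^(n-1-k) = 11^1 mod 1009 = 11
  Delta = 1 * 11 mod 1009 = 11

Answer: 11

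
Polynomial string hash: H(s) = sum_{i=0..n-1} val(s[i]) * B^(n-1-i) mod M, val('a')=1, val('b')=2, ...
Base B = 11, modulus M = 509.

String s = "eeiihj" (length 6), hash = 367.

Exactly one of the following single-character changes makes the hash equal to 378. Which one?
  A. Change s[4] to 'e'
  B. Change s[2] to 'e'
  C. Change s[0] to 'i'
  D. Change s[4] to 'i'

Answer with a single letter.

Option A: s[4]='h'->'e', delta=(5-8)*11^1 mod 509 = 476, hash=367+476 mod 509 = 334
Option B: s[2]='i'->'e', delta=(5-9)*11^3 mod 509 = 275, hash=367+275 mod 509 = 133
Option C: s[0]='e'->'i', delta=(9-5)*11^5 mod 509 = 319, hash=367+319 mod 509 = 177
Option D: s[4]='h'->'i', delta=(9-8)*11^1 mod 509 = 11, hash=367+11 mod 509 = 378 <-- target

Answer: D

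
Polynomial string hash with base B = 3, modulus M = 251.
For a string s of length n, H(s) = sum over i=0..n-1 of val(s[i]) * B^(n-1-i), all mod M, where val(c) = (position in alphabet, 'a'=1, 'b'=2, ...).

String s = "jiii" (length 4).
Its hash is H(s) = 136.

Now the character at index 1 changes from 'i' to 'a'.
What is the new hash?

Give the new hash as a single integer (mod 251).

val('i') = 9, val('a') = 1
Position k = 1, exponent = n-1-k = 2
B^2 mod M = 3^2 mod 251 = 9
Delta = (1 - 9) * 9 mod 251 = 179
New hash = (136 + 179) mod 251 = 64

Answer: 64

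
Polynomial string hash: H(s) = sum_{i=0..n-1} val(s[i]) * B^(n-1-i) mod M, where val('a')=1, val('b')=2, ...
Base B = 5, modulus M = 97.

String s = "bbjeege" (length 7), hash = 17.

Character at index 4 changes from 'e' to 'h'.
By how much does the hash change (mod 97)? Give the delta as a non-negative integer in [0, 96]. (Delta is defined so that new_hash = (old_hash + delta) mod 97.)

Answer: 75

Derivation:
Delta formula: (val(new) - val(old)) * B^(n-1-k) mod M
  val('h') - val('e') = 8 - 5 = 3
  B^(n-1-k) = 5^2 mod 97 = 25
  Delta = 3 * 25 mod 97 = 75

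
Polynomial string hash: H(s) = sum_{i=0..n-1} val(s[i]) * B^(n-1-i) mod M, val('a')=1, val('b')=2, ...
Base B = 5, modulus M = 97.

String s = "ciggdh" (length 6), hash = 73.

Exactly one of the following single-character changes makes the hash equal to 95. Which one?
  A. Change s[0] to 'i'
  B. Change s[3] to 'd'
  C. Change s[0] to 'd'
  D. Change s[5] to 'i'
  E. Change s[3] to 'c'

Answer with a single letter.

Answer: B

Derivation:
Option A: s[0]='c'->'i', delta=(9-3)*5^5 mod 97 = 29, hash=73+29 mod 97 = 5
Option B: s[3]='g'->'d', delta=(4-7)*5^2 mod 97 = 22, hash=73+22 mod 97 = 95 <-- target
Option C: s[0]='c'->'d', delta=(4-3)*5^5 mod 97 = 21, hash=73+21 mod 97 = 94
Option D: s[5]='h'->'i', delta=(9-8)*5^0 mod 97 = 1, hash=73+1 mod 97 = 74
Option E: s[3]='g'->'c', delta=(3-7)*5^2 mod 97 = 94, hash=73+94 mod 97 = 70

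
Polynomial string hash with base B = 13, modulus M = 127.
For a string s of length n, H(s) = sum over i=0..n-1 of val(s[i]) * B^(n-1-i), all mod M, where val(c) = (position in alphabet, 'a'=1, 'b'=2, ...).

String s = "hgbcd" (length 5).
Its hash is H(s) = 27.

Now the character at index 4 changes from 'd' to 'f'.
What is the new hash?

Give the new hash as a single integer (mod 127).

Answer: 29

Derivation:
val('d') = 4, val('f') = 6
Position k = 4, exponent = n-1-k = 0
B^0 mod M = 13^0 mod 127 = 1
Delta = (6 - 4) * 1 mod 127 = 2
New hash = (27 + 2) mod 127 = 29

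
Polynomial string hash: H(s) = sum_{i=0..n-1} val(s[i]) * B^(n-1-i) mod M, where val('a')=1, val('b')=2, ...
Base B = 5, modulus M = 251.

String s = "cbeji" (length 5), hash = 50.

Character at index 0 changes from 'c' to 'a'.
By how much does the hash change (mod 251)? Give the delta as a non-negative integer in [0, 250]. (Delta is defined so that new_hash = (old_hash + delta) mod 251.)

Delta formula: (val(new) - val(old)) * B^(n-1-k) mod M
  val('a') - val('c') = 1 - 3 = -2
  B^(n-1-k) = 5^4 mod 251 = 123
  Delta = -2 * 123 mod 251 = 5

Answer: 5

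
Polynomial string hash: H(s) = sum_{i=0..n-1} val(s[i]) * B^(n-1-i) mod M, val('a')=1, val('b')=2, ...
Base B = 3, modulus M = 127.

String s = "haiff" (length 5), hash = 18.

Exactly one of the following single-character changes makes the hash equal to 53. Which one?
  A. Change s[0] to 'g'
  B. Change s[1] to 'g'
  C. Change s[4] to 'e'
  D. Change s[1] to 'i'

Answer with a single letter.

Option A: s[0]='h'->'g', delta=(7-8)*3^4 mod 127 = 46, hash=18+46 mod 127 = 64
Option B: s[1]='a'->'g', delta=(7-1)*3^3 mod 127 = 35, hash=18+35 mod 127 = 53 <-- target
Option C: s[4]='f'->'e', delta=(5-6)*3^0 mod 127 = 126, hash=18+126 mod 127 = 17
Option D: s[1]='a'->'i', delta=(9-1)*3^3 mod 127 = 89, hash=18+89 mod 127 = 107

Answer: B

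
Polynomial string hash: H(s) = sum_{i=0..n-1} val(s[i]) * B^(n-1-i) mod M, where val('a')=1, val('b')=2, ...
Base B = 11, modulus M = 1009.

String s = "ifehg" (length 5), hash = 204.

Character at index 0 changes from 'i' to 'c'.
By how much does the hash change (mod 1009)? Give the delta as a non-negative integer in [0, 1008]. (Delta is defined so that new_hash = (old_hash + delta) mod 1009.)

Delta formula: (val(new) - val(old)) * B^(n-1-k) mod M
  val('c') - val('i') = 3 - 9 = -6
  B^(n-1-k) = 11^4 mod 1009 = 515
  Delta = -6 * 515 mod 1009 = 946

Answer: 946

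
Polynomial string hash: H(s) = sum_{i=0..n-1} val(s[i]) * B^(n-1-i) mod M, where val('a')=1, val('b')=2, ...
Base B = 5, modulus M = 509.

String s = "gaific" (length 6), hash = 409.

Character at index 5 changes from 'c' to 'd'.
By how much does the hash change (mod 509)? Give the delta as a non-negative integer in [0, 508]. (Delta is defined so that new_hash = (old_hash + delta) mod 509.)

Answer: 1

Derivation:
Delta formula: (val(new) - val(old)) * B^(n-1-k) mod M
  val('d') - val('c') = 4 - 3 = 1
  B^(n-1-k) = 5^0 mod 509 = 1
  Delta = 1 * 1 mod 509 = 1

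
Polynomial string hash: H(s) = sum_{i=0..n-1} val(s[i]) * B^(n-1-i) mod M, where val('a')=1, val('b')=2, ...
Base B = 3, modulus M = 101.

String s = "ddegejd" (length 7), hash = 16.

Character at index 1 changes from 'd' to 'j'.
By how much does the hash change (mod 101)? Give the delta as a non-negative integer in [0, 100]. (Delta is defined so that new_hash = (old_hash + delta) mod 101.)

Answer: 44

Derivation:
Delta formula: (val(new) - val(old)) * B^(n-1-k) mod M
  val('j') - val('d') = 10 - 4 = 6
  B^(n-1-k) = 3^5 mod 101 = 41
  Delta = 6 * 41 mod 101 = 44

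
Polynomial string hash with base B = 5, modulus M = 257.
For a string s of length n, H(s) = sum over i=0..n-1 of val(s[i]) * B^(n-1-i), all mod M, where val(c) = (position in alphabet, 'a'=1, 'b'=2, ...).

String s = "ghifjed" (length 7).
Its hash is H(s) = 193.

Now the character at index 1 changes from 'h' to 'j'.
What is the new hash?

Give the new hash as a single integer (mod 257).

Answer: 18

Derivation:
val('h') = 8, val('j') = 10
Position k = 1, exponent = n-1-k = 5
B^5 mod M = 5^5 mod 257 = 41
Delta = (10 - 8) * 41 mod 257 = 82
New hash = (193 + 82) mod 257 = 18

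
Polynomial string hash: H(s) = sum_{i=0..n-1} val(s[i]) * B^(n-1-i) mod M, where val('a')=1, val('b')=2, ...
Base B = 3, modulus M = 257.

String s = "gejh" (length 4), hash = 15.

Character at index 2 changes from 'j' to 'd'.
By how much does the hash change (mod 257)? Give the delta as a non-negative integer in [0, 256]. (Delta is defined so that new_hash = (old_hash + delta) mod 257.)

Delta formula: (val(new) - val(old)) * B^(n-1-k) mod M
  val('d') - val('j') = 4 - 10 = -6
  B^(n-1-k) = 3^1 mod 257 = 3
  Delta = -6 * 3 mod 257 = 239

Answer: 239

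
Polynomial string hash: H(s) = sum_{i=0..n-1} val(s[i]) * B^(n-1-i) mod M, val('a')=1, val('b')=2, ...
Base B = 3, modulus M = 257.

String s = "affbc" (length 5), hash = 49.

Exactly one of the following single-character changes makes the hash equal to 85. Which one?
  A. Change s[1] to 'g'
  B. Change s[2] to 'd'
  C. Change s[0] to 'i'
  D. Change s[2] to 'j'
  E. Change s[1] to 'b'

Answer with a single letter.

Answer: D

Derivation:
Option A: s[1]='f'->'g', delta=(7-6)*3^3 mod 257 = 27, hash=49+27 mod 257 = 76
Option B: s[2]='f'->'d', delta=(4-6)*3^2 mod 257 = 239, hash=49+239 mod 257 = 31
Option C: s[0]='a'->'i', delta=(9-1)*3^4 mod 257 = 134, hash=49+134 mod 257 = 183
Option D: s[2]='f'->'j', delta=(10-6)*3^2 mod 257 = 36, hash=49+36 mod 257 = 85 <-- target
Option E: s[1]='f'->'b', delta=(2-6)*3^3 mod 257 = 149, hash=49+149 mod 257 = 198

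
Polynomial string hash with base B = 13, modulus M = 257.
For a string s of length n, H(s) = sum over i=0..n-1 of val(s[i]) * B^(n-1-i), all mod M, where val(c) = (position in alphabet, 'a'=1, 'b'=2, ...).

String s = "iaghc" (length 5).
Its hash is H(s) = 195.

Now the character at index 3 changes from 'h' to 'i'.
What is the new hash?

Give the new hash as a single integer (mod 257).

val('h') = 8, val('i') = 9
Position k = 3, exponent = n-1-k = 1
B^1 mod M = 13^1 mod 257 = 13
Delta = (9 - 8) * 13 mod 257 = 13
New hash = (195 + 13) mod 257 = 208

Answer: 208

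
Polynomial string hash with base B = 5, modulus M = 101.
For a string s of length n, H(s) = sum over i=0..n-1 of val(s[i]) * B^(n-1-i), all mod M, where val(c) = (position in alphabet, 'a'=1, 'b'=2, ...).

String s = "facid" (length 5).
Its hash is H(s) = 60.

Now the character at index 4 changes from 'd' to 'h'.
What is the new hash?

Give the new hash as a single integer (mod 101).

Answer: 64

Derivation:
val('d') = 4, val('h') = 8
Position k = 4, exponent = n-1-k = 0
B^0 mod M = 5^0 mod 101 = 1
Delta = (8 - 4) * 1 mod 101 = 4
New hash = (60 + 4) mod 101 = 64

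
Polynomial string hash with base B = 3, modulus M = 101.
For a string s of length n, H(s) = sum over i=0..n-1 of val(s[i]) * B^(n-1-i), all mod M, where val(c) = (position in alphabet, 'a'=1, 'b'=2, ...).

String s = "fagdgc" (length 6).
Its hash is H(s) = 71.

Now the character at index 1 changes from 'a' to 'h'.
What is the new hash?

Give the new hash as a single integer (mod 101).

Answer: 32

Derivation:
val('a') = 1, val('h') = 8
Position k = 1, exponent = n-1-k = 4
B^4 mod M = 3^4 mod 101 = 81
Delta = (8 - 1) * 81 mod 101 = 62
New hash = (71 + 62) mod 101 = 32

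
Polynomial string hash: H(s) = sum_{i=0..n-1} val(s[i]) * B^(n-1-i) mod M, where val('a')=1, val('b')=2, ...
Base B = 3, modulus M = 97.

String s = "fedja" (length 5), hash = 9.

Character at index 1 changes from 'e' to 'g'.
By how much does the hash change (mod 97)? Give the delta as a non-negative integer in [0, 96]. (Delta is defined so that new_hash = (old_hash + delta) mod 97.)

Answer: 54

Derivation:
Delta formula: (val(new) - val(old)) * B^(n-1-k) mod M
  val('g') - val('e') = 7 - 5 = 2
  B^(n-1-k) = 3^3 mod 97 = 27
  Delta = 2 * 27 mod 97 = 54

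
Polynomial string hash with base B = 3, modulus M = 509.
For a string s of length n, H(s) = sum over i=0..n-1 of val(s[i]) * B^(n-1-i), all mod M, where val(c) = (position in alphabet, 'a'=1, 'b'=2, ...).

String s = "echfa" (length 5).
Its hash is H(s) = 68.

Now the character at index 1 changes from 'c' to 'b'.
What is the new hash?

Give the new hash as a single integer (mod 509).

Answer: 41

Derivation:
val('c') = 3, val('b') = 2
Position k = 1, exponent = n-1-k = 3
B^3 mod M = 3^3 mod 509 = 27
Delta = (2 - 3) * 27 mod 509 = 482
New hash = (68 + 482) mod 509 = 41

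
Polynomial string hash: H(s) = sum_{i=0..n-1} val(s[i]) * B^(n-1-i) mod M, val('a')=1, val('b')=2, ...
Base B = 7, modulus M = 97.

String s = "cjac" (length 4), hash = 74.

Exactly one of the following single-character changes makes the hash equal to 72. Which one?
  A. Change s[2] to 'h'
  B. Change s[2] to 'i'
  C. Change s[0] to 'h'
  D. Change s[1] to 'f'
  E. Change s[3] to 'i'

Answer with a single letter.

Option A: s[2]='a'->'h', delta=(8-1)*7^1 mod 97 = 49, hash=74+49 mod 97 = 26
Option B: s[2]='a'->'i', delta=(9-1)*7^1 mod 97 = 56, hash=74+56 mod 97 = 33
Option C: s[0]='c'->'h', delta=(8-3)*7^3 mod 97 = 66, hash=74+66 mod 97 = 43
Option D: s[1]='j'->'f', delta=(6-10)*7^2 mod 97 = 95, hash=74+95 mod 97 = 72 <-- target
Option E: s[3]='c'->'i', delta=(9-3)*7^0 mod 97 = 6, hash=74+6 mod 97 = 80

Answer: D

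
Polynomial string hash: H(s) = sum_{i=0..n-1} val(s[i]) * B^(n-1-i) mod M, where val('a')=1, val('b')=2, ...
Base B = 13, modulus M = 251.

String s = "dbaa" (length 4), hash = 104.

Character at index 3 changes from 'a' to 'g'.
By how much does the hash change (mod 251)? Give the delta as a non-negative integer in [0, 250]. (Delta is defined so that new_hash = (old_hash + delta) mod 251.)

Answer: 6

Derivation:
Delta formula: (val(new) - val(old)) * B^(n-1-k) mod M
  val('g') - val('a') = 7 - 1 = 6
  B^(n-1-k) = 13^0 mod 251 = 1
  Delta = 6 * 1 mod 251 = 6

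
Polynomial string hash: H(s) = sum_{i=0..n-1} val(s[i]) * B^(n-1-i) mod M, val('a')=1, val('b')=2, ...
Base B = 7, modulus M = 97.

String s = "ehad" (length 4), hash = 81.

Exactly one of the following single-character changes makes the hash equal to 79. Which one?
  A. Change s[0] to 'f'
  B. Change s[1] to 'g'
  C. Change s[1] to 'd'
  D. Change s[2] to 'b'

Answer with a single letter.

Option A: s[0]='e'->'f', delta=(6-5)*7^3 mod 97 = 52, hash=81+52 mod 97 = 36
Option B: s[1]='h'->'g', delta=(7-8)*7^2 mod 97 = 48, hash=81+48 mod 97 = 32
Option C: s[1]='h'->'d', delta=(4-8)*7^2 mod 97 = 95, hash=81+95 mod 97 = 79 <-- target
Option D: s[2]='a'->'b', delta=(2-1)*7^1 mod 97 = 7, hash=81+7 mod 97 = 88

Answer: C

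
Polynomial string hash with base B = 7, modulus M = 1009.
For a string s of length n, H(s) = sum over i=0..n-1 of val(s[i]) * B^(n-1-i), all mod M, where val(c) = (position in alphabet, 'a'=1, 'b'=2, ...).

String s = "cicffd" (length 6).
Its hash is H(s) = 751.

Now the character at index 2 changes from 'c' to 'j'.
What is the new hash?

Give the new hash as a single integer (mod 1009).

Answer: 125

Derivation:
val('c') = 3, val('j') = 10
Position k = 2, exponent = n-1-k = 3
B^3 mod M = 7^3 mod 1009 = 343
Delta = (10 - 3) * 343 mod 1009 = 383
New hash = (751 + 383) mod 1009 = 125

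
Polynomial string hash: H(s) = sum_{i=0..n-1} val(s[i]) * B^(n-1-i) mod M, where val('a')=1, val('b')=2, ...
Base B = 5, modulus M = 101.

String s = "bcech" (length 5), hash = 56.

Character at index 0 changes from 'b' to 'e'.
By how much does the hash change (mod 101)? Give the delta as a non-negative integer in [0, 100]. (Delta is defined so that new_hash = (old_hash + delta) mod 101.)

Answer: 57

Derivation:
Delta formula: (val(new) - val(old)) * B^(n-1-k) mod M
  val('e') - val('b') = 5 - 2 = 3
  B^(n-1-k) = 5^4 mod 101 = 19
  Delta = 3 * 19 mod 101 = 57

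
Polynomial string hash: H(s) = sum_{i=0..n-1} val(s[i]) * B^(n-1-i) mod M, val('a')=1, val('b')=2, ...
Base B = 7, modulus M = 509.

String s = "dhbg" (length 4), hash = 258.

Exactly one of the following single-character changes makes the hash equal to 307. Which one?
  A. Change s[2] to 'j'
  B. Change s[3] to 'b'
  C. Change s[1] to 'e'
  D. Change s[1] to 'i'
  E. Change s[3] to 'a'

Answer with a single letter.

Option A: s[2]='b'->'j', delta=(10-2)*7^1 mod 509 = 56, hash=258+56 mod 509 = 314
Option B: s[3]='g'->'b', delta=(2-7)*7^0 mod 509 = 504, hash=258+504 mod 509 = 253
Option C: s[1]='h'->'e', delta=(5-8)*7^2 mod 509 = 362, hash=258+362 mod 509 = 111
Option D: s[1]='h'->'i', delta=(9-8)*7^2 mod 509 = 49, hash=258+49 mod 509 = 307 <-- target
Option E: s[3]='g'->'a', delta=(1-7)*7^0 mod 509 = 503, hash=258+503 mod 509 = 252

Answer: D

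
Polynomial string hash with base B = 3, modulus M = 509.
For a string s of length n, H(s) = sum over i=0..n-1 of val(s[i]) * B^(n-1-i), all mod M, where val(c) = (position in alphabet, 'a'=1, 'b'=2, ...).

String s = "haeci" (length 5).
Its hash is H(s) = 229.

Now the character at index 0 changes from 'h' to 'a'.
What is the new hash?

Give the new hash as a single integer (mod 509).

val('h') = 8, val('a') = 1
Position k = 0, exponent = n-1-k = 4
B^4 mod M = 3^4 mod 509 = 81
Delta = (1 - 8) * 81 mod 509 = 451
New hash = (229 + 451) mod 509 = 171

Answer: 171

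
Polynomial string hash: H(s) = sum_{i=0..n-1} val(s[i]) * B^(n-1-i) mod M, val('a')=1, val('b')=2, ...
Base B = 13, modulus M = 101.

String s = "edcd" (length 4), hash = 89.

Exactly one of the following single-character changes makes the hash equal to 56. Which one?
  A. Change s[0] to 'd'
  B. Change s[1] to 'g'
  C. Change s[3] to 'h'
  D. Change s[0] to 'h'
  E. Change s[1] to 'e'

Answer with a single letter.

Answer: E

Derivation:
Option A: s[0]='e'->'d', delta=(4-5)*13^3 mod 101 = 25, hash=89+25 mod 101 = 13
Option B: s[1]='d'->'g', delta=(7-4)*13^2 mod 101 = 2, hash=89+2 mod 101 = 91
Option C: s[3]='d'->'h', delta=(8-4)*13^0 mod 101 = 4, hash=89+4 mod 101 = 93
Option D: s[0]='e'->'h', delta=(8-5)*13^3 mod 101 = 26, hash=89+26 mod 101 = 14
Option E: s[1]='d'->'e', delta=(5-4)*13^2 mod 101 = 68, hash=89+68 mod 101 = 56 <-- target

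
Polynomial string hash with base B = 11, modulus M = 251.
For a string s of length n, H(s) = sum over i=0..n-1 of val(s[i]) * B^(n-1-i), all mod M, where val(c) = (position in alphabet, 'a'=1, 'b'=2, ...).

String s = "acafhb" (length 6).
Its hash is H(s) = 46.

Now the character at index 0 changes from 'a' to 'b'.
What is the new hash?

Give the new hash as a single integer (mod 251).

Answer: 206

Derivation:
val('a') = 1, val('b') = 2
Position k = 0, exponent = n-1-k = 5
B^5 mod M = 11^5 mod 251 = 160
Delta = (2 - 1) * 160 mod 251 = 160
New hash = (46 + 160) mod 251 = 206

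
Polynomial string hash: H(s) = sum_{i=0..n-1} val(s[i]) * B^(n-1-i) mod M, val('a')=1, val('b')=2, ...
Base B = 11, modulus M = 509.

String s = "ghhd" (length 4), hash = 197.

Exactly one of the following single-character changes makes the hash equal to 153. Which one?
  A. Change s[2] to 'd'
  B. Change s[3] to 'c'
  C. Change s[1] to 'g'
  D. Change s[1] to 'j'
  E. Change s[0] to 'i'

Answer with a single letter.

Answer: A

Derivation:
Option A: s[2]='h'->'d', delta=(4-8)*11^1 mod 509 = 465, hash=197+465 mod 509 = 153 <-- target
Option B: s[3]='d'->'c', delta=(3-4)*11^0 mod 509 = 508, hash=197+508 mod 509 = 196
Option C: s[1]='h'->'g', delta=(7-8)*11^2 mod 509 = 388, hash=197+388 mod 509 = 76
Option D: s[1]='h'->'j', delta=(10-8)*11^2 mod 509 = 242, hash=197+242 mod 509 = 439
Option E: s[0]='g'->'i', delta=(9-7)*11^3 mod 509 = 117, hash=197+117 mod 509 = 314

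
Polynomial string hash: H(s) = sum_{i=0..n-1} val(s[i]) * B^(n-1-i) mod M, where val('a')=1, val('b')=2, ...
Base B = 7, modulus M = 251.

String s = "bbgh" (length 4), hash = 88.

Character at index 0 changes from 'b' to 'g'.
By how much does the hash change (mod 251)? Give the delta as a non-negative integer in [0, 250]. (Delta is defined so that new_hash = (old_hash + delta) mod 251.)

Delta formula: (val(new) - val(old)) * B^(n-1-k) mod M
  val('g') - val('b') = 7 - 2 = 5
  B^(n-1-k) = 7^3 mod 251 = 92
  Delta = 5 * 92 mod 251 = 209

Answer: 209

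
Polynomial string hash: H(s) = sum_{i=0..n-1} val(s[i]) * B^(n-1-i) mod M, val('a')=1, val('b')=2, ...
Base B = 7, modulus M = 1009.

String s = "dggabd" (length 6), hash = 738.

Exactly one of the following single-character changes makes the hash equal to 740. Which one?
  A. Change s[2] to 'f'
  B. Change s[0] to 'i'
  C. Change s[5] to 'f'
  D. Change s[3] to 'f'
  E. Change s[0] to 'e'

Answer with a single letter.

Answer: C

Derivation:
Option A: s[2]='g'->'f', delta=(6-7)*7^3 mod 1009 = 666, hash=738+666 mod 1009 = 395
Option B: s[0]='d'->'i', delta=(9-4)*7^5 mod 1009 = 288, hash=738+288 mod 1009 = 17
Option C: s[5]='d'->'f', delta=(6-4)*7^0 mod 1009 = 2, hash=738+2 mod 1009 = 740 <-- target
Option D: s[3]='a'->'f', delta=(6-1)*7^2 mod 1009 = 245, hash=738+245 mod 1009 = 983
Option E: s[0]='d'->'e', delta=(5-4)*7^5 mod 1009 = 663, hash=738+663 mod 1009 = 392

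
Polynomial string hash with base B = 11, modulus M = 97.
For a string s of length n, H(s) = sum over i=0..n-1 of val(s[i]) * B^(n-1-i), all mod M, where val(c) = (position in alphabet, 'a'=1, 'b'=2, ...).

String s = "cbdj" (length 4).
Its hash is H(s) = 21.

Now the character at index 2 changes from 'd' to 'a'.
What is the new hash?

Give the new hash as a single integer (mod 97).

Answer: 85

Derivation:
val('d') = 4, val('a') = 1
Position k = 2, exponent = n-1-k = 1
B^1 mod M = 11^1 mod 97 = 11
Delta = (1 - 4) * 11 mod 97 = 64
New hash = (21 + 64) mod 97 = 85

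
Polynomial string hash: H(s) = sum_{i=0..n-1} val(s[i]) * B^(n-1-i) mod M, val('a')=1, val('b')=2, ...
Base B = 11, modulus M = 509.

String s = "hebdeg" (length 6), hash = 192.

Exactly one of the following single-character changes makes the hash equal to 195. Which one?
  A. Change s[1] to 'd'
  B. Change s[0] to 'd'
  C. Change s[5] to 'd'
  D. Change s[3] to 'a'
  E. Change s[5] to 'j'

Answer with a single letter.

Option A: s[1]='e'->'d', delta=(4-5)*11^4 mod 509 = 120, hash=192+120 mod 509 = 312
Option B: s[0]='h'->'d', delta=(4-8)*11^5 mod 509 = 190, hash=192+190 mod 509 = 382
Option C: s[5]='g'->'d', delta=(4-7)*11^0 mod 509 = 506, hash=192+506 mod 509 = 189
Option D: s[3]='d'->'a', delta=(1-4)*11^2 mod 509 = 146, hash=192+146 mod 509 = 338
Option E: s[5]='g'->'j', delta=(10-7)*11^0 mod 509 = 3, hash=192+3 mod 509 = 195 <-- target

Answer: E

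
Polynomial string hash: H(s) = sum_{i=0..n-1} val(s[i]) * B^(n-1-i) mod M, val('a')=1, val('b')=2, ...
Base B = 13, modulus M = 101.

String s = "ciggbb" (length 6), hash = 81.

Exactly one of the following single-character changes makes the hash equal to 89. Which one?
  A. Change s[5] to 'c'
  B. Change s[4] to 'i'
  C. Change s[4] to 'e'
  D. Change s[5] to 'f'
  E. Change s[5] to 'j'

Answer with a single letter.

Answer: E

Derivation:
Option A: s[5]='b'->'c', delta=(3-2)*13^0 mod 101 = 1, hash=81+1 mod 101 = 82
Option B: s[4]='b'->'i', delta=(9-2)*13^1 mod 101 = 91, hash=81+91 mod 101 = 71
Option C: s[4]='b'->'e', delta=(5-2)*13^1 mod 101 = 39, hash=81+39 mod 101 = 19
Option D: s[5]='b'->'f', delta=(6-2)*13^0 mod 101 = 4, hash=81+4 mod 101 = 85
Option E: s[5]='b'->'j', delta=(10-2)*13^0 mod 101 = 8, hash=81+8 mod 101 = 89 <-- target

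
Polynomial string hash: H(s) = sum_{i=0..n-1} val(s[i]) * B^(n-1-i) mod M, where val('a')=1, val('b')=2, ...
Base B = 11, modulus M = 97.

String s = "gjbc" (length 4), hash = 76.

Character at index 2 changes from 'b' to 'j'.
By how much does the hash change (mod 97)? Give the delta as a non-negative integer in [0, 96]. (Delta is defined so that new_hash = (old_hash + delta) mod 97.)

Answer: 88

Derivation:
Delta formula: (val(new) - val(old)) * B^(n-1-k) mod M
  val('j') - val('b') = 10 - 2 = 8
  B^(n-1-k) = 11^1 mod 97 = 11
  Delta = 8 * 11 mod 97 = 88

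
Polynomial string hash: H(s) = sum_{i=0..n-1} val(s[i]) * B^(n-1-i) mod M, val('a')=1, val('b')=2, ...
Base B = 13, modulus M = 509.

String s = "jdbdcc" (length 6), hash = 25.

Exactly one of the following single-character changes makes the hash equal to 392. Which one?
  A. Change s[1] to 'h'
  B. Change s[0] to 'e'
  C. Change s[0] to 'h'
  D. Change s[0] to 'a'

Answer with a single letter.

Option A: s[1]='d'->'h', delta=(8-4)*13^4 mod 509 = 228, hash=25+228 mod 509 = 253
Option B: s[0]='j'->'e', delta=(5-10)*13^5 mod 509 = 367, hash=25+367 mod 509 = 392 <-- target
Option C: s[0]='j'->'h', delta=(8-10)*13^5 mod 509 = 45, hash=25+45 mod 509 = 70
Option D: s[0]='j'->'a', delta=(1-10)*13^5 mod 509 = 457, hash=25+457 mod 509 = 482

Answer: B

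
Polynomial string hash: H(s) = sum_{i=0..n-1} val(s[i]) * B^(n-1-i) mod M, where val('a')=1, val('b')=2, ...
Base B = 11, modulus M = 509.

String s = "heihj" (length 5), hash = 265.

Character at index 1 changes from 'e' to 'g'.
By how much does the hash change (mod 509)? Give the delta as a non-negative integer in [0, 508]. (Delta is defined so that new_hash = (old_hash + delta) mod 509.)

Delta formula: (val(new) - val(old)) * B^(n-1-k) mod M
  val('g') - val('e') = 7 - 5 = 2
  B^(n-1-k) = 11^3 mod 509 = 313
  Delta = 2 * 313 mod 509 = 117

Answer: 117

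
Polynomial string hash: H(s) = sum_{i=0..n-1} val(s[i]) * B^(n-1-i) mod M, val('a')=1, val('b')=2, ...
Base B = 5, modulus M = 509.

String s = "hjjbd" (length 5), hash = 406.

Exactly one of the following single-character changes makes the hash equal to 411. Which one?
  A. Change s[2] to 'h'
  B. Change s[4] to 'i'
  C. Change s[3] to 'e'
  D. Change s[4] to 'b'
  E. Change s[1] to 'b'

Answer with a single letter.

Option A: s[2]='j'->'h', delta=(8-10)*5^2 mod 509 = 459, hash=406+459 mod 509 = 356
Option B: s[4]='d'->'i', delta=(9-4)*5^0 mod 509 = 5, hash=406+5 mod 509 = 411 <-- target
Option C: s[3]='b'->'e', delta=(5-2)*5^1 mod 509 = 15, hash=406+15 mod 509 = 421
Option D: s[4]='d'->'b', delta=(2-4)*5^0 mod 509 = 507, hash=406+507 mod 509 = 404
Option E: s[1]='j'->'b', delta=(2-10)*5^3 mod 509 = 18, hash=406+18 mod 509 = 424

Answer: B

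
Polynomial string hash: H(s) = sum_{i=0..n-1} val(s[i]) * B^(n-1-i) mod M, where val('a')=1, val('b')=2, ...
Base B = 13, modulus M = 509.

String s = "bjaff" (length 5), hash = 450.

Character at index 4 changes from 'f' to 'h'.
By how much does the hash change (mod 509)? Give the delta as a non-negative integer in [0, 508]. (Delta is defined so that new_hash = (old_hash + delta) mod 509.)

Delta formula: (val(new) - val(old)) * B^(n-1-k) mod M
  val('h') - val('f') = 8 - 6 = 2
  B^(n-1-k) = 13^0 mod 509 = 1
  Delta = 2 * 1 mod 509 = 2

Answer: 2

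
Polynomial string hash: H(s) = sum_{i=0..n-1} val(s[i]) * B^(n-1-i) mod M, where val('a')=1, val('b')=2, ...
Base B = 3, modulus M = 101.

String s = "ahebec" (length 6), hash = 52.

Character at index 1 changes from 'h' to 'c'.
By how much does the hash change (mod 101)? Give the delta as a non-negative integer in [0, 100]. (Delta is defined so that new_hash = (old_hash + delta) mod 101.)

Answer: 100

Derivation:
Delta formula: (val(new) - val(old)) * B^(n-1-k) mod M
  val('c') - val('h') = 3 - 8 = -5
  B^(n-1-k) = 3^4 mod 101 = 81
  Delta = -5 * 81 mod 101 = 100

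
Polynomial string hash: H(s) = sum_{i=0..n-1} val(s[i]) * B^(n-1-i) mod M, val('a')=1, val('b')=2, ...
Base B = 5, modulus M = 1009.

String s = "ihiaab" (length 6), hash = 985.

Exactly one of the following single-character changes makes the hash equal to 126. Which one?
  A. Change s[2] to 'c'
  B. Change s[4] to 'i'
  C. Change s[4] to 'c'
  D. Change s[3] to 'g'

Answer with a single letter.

Answer: D

Derivation:
Option A: s[2]='i'->'c', delta=(3-9)*5^3 mod 1009 = 259, hash=985+259 mod 1009 = 235
Option B: s[4]='a'->'i', delta=(9-1)*5^1 mod 1009 = 40, hash=985+40 mod 1009 = 16
Option C: s[4]='a'->'c', delta=(3-1)*5^1 mod 1009 = 10, hash=985+10 mod 1009 = 995
Option D: s[3]='a'->'g', delta=(7-1)*5^2 mod 1009 = 150, hash=985+150 mod 1009 = 126 <-- target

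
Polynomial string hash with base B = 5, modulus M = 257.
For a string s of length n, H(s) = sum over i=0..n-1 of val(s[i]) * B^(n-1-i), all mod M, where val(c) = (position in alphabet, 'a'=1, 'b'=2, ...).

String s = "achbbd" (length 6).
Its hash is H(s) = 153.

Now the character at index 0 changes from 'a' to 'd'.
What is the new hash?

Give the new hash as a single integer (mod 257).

Answer: 19

Derivation:
val('a') = 1, val('d') = 4
Position k = 0, exponent = n-1-k = 5
B^5 mod M = 5^5 mod 257 = 41
Delta = (4 - 1) * 41 mod 257 = 123
New hash = (153 + 123) mod 257 = 19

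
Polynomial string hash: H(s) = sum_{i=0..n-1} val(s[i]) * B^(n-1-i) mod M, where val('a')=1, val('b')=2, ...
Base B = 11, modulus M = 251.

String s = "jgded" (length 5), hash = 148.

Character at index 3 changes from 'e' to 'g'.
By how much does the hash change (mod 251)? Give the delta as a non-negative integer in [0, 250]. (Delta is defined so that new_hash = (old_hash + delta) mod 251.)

Answer: 22

Derivation:
Delta formula: (val(new) - val(old)) * B^(n-1-k) mod M
  val('g') - val('e') = 7 - 5 = 2
  B^(n-1-k) = 11^1 mod 251 = 11
  Delta = 2 * 11 mod 251 = 22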